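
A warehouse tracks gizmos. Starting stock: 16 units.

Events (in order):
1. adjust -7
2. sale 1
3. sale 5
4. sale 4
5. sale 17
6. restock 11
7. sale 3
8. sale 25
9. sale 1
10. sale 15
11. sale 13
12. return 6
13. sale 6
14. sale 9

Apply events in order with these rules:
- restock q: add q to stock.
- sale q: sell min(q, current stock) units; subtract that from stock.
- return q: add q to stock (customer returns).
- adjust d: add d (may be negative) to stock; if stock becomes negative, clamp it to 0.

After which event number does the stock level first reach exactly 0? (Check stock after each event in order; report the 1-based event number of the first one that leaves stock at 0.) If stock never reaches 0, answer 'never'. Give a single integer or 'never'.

Answer: 4

Derivation:
Processing events:
Start: stock = 16
  Event 1 (adjust -7): 16 + -7 = 9
  Event 2 (sale 1): sell min(1,9)=1. stock: 9 - 1 = 8. total_sold = 1
  Event 3 (sale 5): sell min(5,8)=5. stock: 8 - 5 = 3. total_sold = 6
  Event 4 (sale 4): sell min(4,3)=3. stock: 3 - 3 = 0. total_sold = 9
  Event 5 (sale 17): sell min(17,0)=0. stock: 0 - 0 = 0. total_sold = 9
  Event 6 (restock 11): 0 + 11 = 11
  Event 7 (sale 3): sell min(3,11)=3. stock: 11 - 3 = 8. total_sold = 12
  Event 8 (sale 25): sell min(25,8)=8. stock: 8 - 8 = 0. total_sold = 20
  Event 9 (sale 1): sell min(1,0)=0. stock: 0 - 0 = 0. total_sold = 20
  Event 10 (sale 15): sell min(15,0)=0. stock: 0 - 0 = 0. total_sold = 20
  Event 11 (sale 13): sell min(13,0)=0. stock: 0 - 0 = 0. total_sold = 20
  Event 12 (return 6): 0 + 6 = 6
  Event 13 (sale 6): sell min(6,6)=6. stock: 6 - 6 = 0. total_sold = 26
  Event 14 (sale 9): sell min(9,0)=0. stock: 0 - 0 = 0. total_sold = 26
Final: stock = 0, total_sold = 26

First zero at event 4.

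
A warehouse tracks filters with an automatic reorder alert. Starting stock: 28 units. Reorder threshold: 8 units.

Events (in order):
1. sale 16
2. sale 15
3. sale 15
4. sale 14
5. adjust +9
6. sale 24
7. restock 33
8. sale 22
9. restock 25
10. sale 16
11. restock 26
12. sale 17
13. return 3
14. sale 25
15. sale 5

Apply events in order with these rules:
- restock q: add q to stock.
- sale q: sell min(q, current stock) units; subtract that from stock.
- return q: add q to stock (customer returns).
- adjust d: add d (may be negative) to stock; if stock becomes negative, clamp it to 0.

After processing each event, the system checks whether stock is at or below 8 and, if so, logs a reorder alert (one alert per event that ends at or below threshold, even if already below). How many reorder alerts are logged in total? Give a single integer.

Processing events:
Start: stock = 28
  Event 1 (sale 16): sell min(16,28)=16. stock: 28 - 16 = 12. total_sold = 16
  Event 2 (sale 15): sell min(15,12)=12. stock: 12 - 12 = 0. total_sold = 28
  Event 3 (sale 15): sell min(15,0)=0. stock: 0 - 0 = 0. total_sold = 28
  Event 4 (sale 14): sell min(14,0)=0. stock: 0 - 0 = 0. total_sold = 28
  Event 5 (adjust +9): 0 + 9 = 9
  Event 6 (sale 24): sell min(24,9)=9. stock: 9 - 9 = 0. total_sold = 37
  Event 7 (restock 33): 0 + 33 = 33
  Event 8 (sale 22): sell min(22,33)=22. stock: 33 - 22 = 11. total_sold = 59
  Event 9 (restock 25): 11 + 25 = 36
  Event 10 (sale 16): sell min(16,36)=16. stock: 36 - 16 = 20. total_sold = 75
  Event 11 (restock 26): 20 + 26 = 46
  Event 12 (sale 17): sell min(17,46)=17. stock: 46 - 17 = 29. total_sold = 92
  Event 13 (return 3): 29 + 3 = 32
  Event 14 (sale 25): sell min(25,32)=25. stock: 32 - 25 = 7. total_sold = 117
  Event 15 (sale 5): sell min(5,7)=5. stock: 7 - 5 = 2. total_sold = 122
Final: stock = 2, total_sold = 122

Checking against threshold 8:
  After event 1: stock=12 > 8
  After event 2: stock=0 <= 8 -> ALERT
  After event 3: stock=0 <= 8 -> ALERT
  After event 4: stock=0 <= 8 -> ALERT
  After event 5: stock=9 > 8
  After event 6: stock=0 <= 8 -> ALERT
  After event 7: stock=33 > 8
  After event 8: stock=11 > 8
  After event 9: stock=36 > 8
  After event 10: stock=20 > 8
  After event 11: stock=46 > 8
  After event 12: stock=29 > 8
  After event 13: stock=32 > 8
  After event 14: stock=7 <= 8 -> ALERT
  After event 15: stock=2 <= 8 -> ALERT
Alert events: [2, 3, 4, 6, 14, 15]. Count = 6

Answer: 6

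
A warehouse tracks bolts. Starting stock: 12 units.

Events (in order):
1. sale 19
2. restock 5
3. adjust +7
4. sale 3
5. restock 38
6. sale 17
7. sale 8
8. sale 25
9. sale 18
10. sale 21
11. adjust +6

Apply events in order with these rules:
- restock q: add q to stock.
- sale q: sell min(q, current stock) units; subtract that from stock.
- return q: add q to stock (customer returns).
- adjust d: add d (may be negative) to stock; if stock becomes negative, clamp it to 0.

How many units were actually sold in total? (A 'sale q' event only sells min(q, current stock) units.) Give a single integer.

Answer: 62

Derivation:
Processing events:
Start: stock = 12
  Event 1 (sale 19): sell min(19,12)=12. stock: 12 - 12 = 0. total_sold = 12
  Event 2 (restock 5): 0 + 5 = 5
  Event 3 (adjust +7): 5 + 7 = 12
  Event 4 (sale 3): sell min(3,12)=3. stock: 12 - 3 = 9. total_sold = 15
  Event 5 (restock 38): 9 + 38 = 47
  Event 6 (sale 17): sell min(17,47)=17. stock: 47 - 17 = 30. total_sold = 32
  Event 7 (sale 8): sell min(8,30)=8. stock: 30 - 8 = 22. total_sold = 40
  Event 8 (sale 25): sell min(25,22)=22. stock: 22 - 22 = 0. total_sold = 62
  Event 9 (sale 18): sell min(18,0)=0. stock: 0 - 0 = 0. total_sold = 62
  Event 10 (sale 21): sell min(21,0)=0. stock: 0 - 0 = 0. total_sold = 62
  Event 11 (adjust +6): 0 + 6 = 6
Final: stock = 6, total_sold = 62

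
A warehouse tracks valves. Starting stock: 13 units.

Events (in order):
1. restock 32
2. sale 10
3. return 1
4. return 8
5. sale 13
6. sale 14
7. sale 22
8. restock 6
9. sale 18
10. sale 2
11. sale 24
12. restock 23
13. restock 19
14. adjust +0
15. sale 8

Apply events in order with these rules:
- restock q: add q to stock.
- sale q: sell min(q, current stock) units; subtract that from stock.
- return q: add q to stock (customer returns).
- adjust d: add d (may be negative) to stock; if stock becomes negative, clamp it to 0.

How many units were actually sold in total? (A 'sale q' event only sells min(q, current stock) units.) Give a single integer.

Processing events:
Start: stock = 13
  Event 1 (restock 32): 13 + 32 = 45
  Event 2 (sale 10): sell min(10,45)=10. stock: 45 - 10 = 35. total_sold = 10
  Event 3 (return 1): 35 + 1 = 36
  Event 4 (return 8): 36 + 8 = 44
  Event 5 (sale 13): sell min(13,44)=13. stock: 44 - 13 = 31. total_sold = 23
  Event 6 (sale 14): sell min(14,31)=14. stock: 31 - 14 = 17. total_sold = 37
  Event 7 (sale 22): sell min(22,17)=17. stock: 17 - 17 = 0. total_sold = 54
  Event 8 (restock 6): 0 + 6 = 6
  Event 9 (sale 18): sell min(18,6)=6. stock: 6 - 6 = 0. total_sold = 60
  Event 10 (sale 2): sell min(2,0)=0. stock: 0 - 0 = 0. total_sold = 60
  Event 11 (sale 24): sell min(24,0)=0. stock: 0 - 0 = 0. total_sold = 60
  Event 12 (restock 23): 0 + 23 = 23
  Event 13 (restock 19): 23 + 19 = 42
  Event 14 (adjust +0): 42 + 0 = 42
  Event 15 (sale 8): sell min(8,42)=8. stock: 42 - 8 = 34. total_sold = 68
Final: stock = 34, total_sold = 68

Answer: 68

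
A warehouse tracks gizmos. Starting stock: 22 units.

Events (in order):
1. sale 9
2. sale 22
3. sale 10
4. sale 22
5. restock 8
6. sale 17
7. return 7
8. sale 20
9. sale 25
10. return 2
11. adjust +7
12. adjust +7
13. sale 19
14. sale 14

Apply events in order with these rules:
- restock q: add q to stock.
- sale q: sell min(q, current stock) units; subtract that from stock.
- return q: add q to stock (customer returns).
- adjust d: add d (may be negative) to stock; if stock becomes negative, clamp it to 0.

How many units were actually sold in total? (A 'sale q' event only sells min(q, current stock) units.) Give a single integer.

Processing events:
Start: stock = 22
  Event 1 (sale 9): sell min(9,22)=9. stock: 22 - 9 = 13. total_sold = 9
  Event 2 (sale 22): sell min(22,13)=13. stock: 13 - 13 = 0. total_sold = 22
  Event 3 (sale 10): sell min(10,0)=0. stock: 0 - 0 = 0. total_sold = 22
  Event 4 (sale 22): sell min(22,0)=0. stock: 0 - 0 = 0. total_sold = 22
  Event 5 (restock 8): 0 + 8 = 8
  Event 6 (sale 17): sell min(17,8)=8. stock: 8 - 8 = 0. total_sold = 30
  Event 7 (return 7): 0 + 7 = 7
  Event 8 (sale 20): sell min(20,7)=7. stock: 7 - 7 = 0. total_sold = 37
  Event 9 (sale 25): sell min(25,0)=0. stock: 0 - 0 = 0. total_sold = 37
  Event 10 (return 2): 0 + 2 = 2
  Event 11 (adjust +7): 2 + 7 = 9
  Event 12 (adjust +7): 9 + 7 = 16
  Event 13 (sale 19): sell min(19,16)=16. stock: 16 - 16 = 0. total_sold = 53
  Event 14 (sale 14): sell min(14,0)=0. stock: 0 - 0 = 0. total_sold = 53
Final: stock = 0, total_sold = 53

Answer: 53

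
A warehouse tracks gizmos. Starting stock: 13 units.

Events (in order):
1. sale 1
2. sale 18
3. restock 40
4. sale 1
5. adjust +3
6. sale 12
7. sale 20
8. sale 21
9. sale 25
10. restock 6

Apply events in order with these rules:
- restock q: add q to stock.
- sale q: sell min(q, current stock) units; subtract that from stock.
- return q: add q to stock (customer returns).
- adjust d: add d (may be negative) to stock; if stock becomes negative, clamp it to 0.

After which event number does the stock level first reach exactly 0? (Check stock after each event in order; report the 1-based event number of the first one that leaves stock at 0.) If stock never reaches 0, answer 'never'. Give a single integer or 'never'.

Processing events:
Start: stock = 13
  Event 1 (sale 1): sell min(1,13)=1. stock: 13 - 1 = 12. total_sold = 1
  Event 2 (sale 18): sell min(18,12)=12. stock: 12 - 12 = 0. total_sold = 13
  Event 3 (restock 40): 0 + 40 = 40
  Event 4 (sale 1): sell min(1,40)=1. stock: 40 - 1 = 39. total_sold = 14
  Event 5 (adjust +3): 39 + 3 = 42
  Event 6 (sale 12): sell min(12,42)=12. stock: 42 - 12 = 30. total_sold = 26
  Event 7 (sale 20): sell min(20,30)=20. stock: 30 - 20 = 10. total_sold = 46
  Event 8 (sale 21): sell min(21,10)=10. stock: 10 - 10 = 0. total_sold = 56
  Event 9 (sale 25): sell min(25,0)=0. stock: 0 - 0 = 0. total_sold = 56
  Event 10 (restock 6): 0 + 6 = 6
Final: stock = 6, total_sold = 56

First zero at event 2.

Answer: 2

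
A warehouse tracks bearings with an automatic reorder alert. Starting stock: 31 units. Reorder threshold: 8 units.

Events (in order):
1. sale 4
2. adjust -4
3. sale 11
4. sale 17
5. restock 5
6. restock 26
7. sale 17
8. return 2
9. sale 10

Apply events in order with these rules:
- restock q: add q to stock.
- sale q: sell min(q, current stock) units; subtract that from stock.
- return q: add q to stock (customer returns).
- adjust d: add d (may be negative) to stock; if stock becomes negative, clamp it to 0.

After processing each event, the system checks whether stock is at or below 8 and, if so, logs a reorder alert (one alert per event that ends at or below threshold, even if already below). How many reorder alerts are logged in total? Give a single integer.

Processing events:
Start: stock = 31
  Event 1 (sale 4): sell min(4,31)=4. stock: 31 - 4 = 27. total_sold = 4
  Event 2 (adjust -4): 27 + -4 = 23
  Event 3 (sale 11): sell min(11,23)=11. stock: 23 - 11 = 12. total_sold = 15
  Event 4 (sale 17): sell min(17,12)=12. stock: 12 - 12 = 0. total_sold = 27
  Event 5 (restock 5): 0 + 5 = 5
  Event 6 (restock 26): 5 + 26 = 31
  Event 7 (sale 17): sell min(17,31)=17. stock: 31 - 17 = 14. total_sold = 44
  Event 8 (return 2): 14 + 2 = 16
  Event 9 (sale 10): sell min(10,16)=10. stock: 16 - 10 = 6. total_sold = 54
Final: stock = 6, total_sold = 54

Checking against threshold 8:
  After event 1: stock=27 > 8
  After event 2: stock=23 > 8
  After event 3: stock=12 > 8
  After event 4: stock=0 <= 8 -> ALERT
  After event 5: stock=5 <= 8 -> ALERT
  After event 6: stock=31 > 8
  After event 7: stock=14 > 8
  After event 8: stock=16 > 8
  After event 9: stock=6 <= 8 -> ALERT
Alert events: [4, 5, 9]. Count = 3

Answer: 3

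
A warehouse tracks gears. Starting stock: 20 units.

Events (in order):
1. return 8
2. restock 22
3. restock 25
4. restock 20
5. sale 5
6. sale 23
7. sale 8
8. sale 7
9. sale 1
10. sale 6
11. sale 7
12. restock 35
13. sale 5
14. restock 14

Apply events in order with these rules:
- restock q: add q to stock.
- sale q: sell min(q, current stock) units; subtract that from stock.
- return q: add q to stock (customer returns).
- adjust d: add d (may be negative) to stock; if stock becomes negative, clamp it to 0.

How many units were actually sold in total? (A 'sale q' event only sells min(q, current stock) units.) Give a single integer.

Processing events:
Start: stock = 20
  Event 1 (return 8): 20 + 8 = 28
  Event 2 (restock 22): 28 + 22 = 50
  Event 3 (restock 25): 50 + 25 = 75
  Event 4 (restock 20): 75 + 20 = 95
  Event 5 (sale 5): sell min(5,95)=5. stock: 95 - 5 = 90. total_sold = 5
  Event 6 (sale 23): sell min(23,90)=23. stock: 90 - 23 = 67. total_sold = 28
  Event 7 (sale 8): sell min(8,67)=8. stock: 67 - 8 = 59. total_sold = 36
  Event 8 (sale 7): sell min(7,59)=7. stock: 59 - 7 = 52. total_sold = 43
  Event 9 (sale 1): sell min(1,52)=1. stock: 52 - 1 = 51. total_sold = 44
  Event 10 (sale 6): sell min(6,51)=6. stock: 51 - 6 = 45. total_sold = 50
  Event 11 (sale 7): sell min(7,45)=7. stock: 45 - 7 = 38. total_sold = 57
  Event 12 (restock 35): 38 + 35 = 73
  Event 13 (sale 5): sell min(5,73)=5. stock: 73 - 5 = 68. total_sold = 62
  Event 14 (restock 14): 68 + 14 = 82
Final: stock = 82, total_sold = 62

Answer: 62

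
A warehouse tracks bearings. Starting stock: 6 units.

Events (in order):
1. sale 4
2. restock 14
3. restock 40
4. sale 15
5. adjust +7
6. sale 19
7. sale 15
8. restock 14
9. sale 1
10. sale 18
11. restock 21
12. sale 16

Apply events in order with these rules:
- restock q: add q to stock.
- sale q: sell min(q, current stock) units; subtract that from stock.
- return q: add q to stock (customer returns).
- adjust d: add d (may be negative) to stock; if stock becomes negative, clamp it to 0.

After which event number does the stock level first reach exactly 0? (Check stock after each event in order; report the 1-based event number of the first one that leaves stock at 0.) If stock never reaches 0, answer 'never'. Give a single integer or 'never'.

Answer: never

Derivation:
Processing events:
Start: stock = 6
  Event 1 (sale 4): sell min(4,6)=4. stock: 6 - 4 = 2. total_sold = 4
  Event 2 (restock 14): 2 + 14 = 16
  Event 3 (restock 40): 16 + 40 = 56
  Event 4 (sale 15): sell min(15,56)=15. stock: 56 - 15 = 41. total_sold = 19
  Event 5 (adjust +7): 41 + 7 = 48
  Event 6 (sale 19): sell min(19,48)=19. stock: 48 - 19 = 29. total_sold = 38
  Event 7 (sale 15): sell min(15,29)=15. stock: 29 - 15 = 14. total_sold = 53
  Event 8 (restock 14): 14 + 14 = 28
  Event 9 (sale 1): sell min(1,28)=1. stock: 28 - 1 = 27. total_sold = 54
  Event 10 (sale 18): sell min(18,27)=18. stock: 27 - 18 = 9. total_sold = 72
  Event 11 (restock 21): 9 + 21 = 30
  Event 12 (sale 16): sell min(16,30)=16. stock: 30 - 16 = 14. total_sold = 88
Final: stock = 14, total_sold = 88

Stock never reaches 0.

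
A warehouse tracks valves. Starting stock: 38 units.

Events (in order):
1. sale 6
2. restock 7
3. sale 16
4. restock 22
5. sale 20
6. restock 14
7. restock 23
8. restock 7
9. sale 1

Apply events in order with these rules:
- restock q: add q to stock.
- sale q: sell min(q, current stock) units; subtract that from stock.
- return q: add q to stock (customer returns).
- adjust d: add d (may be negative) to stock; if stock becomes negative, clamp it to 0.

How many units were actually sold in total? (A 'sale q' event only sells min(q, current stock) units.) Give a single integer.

Processing events:
Start: stock = 38
  Event 1 (sale 6): sell min(6,38)=6. stock: 38 - 6 = 32. total_sold = 6
  Event 2 (restock 7): 32 + 7 = 39
  Event 3 (sale 16): sell min(16,39)=16. stock: 39 - 16 = 23. total_sold = 22
  Event 4 (restock 22): 23 + 22 = 45
  Event 5 (sale 20): sell min(20,45)=20. stock: 45 - 20 = 25. total_sold = 42
  Event 6 (restock 14): 25 + 14 = 39
  Event 7 (restock 23): 39 + 23 = 62
  Event 8 (restock 7): 62 + 7 = 69
  Event 9 (sale 1): sell min(1,69)=1. stock: 69 - 1 = 68. total_sold = 43
Final: stock = 68, total_sold = 43

Answer: 43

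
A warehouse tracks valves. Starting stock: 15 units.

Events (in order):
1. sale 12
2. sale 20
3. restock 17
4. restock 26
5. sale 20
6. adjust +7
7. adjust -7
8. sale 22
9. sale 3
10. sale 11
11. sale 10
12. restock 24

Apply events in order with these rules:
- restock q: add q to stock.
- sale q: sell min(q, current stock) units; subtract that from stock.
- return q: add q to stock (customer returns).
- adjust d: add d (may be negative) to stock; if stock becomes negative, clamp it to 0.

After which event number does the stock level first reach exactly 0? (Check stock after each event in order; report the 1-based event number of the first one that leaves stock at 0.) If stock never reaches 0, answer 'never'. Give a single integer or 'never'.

Processing events:
Start: stock = 15
  Event 1 (sale 12): sell min(12,15)=12. stock: 15 - 12 = 3. total_sold = 12
  Event 2 (sale 20): sell min(20,3)=3. stock: 3 - 3 = 0. total_sold = 15
  Event 3 (restock 17): 0 + 17 = 17
  Event 4 (restock 26): 17 + 26 = 43
  Event 5 (sale 20): sell min(20,43)=20. stock: 43 - 20 = 23. total_sold = 35
  Event 6 (adjust +7): 23 + 7 = 30
  Event 7 (adjust -7): 30 + -7 = 23
  Event 8 (sale 22): sell min(22,23)=22. stock: 23 - 22 = 1. total_sold = 57
  Event 9 (sale 3): sell min(3,1)=1. stock: 1 - 1 = 0. total_sold = 58
  Event 10 (sale 11): sell min(11,0)=0. stock: 0 - 0 = 0. total_sold = 58
  Event 11 (sale 10): sell min(10,0)=0. stock: 0 - 0 = 0. total_sold = 58
  Event 12 (restock 24): 0 + 24 = 24
Final: stock = 24, total_sold = 58

First zero at event 2.

Answer: 2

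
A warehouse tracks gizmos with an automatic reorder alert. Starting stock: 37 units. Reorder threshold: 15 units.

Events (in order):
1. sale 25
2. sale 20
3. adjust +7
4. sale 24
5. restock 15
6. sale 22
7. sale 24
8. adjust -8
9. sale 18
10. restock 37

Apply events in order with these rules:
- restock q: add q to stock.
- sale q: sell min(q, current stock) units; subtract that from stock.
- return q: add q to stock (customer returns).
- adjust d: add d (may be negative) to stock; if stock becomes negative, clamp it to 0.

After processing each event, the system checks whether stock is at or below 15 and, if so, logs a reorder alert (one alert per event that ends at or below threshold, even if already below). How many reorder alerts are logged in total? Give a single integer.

Processing events:
Start: stock = 37
  Event 1 (sale 25): sell min(25,37)=25. stock: 37 - 25 = 12. total_sold = 25
  Event 2 (sale 20): sell min(20,12)=12. stock: 12 - 12 = 0. total_sold = 37
  Event 3 (adjust +7): 0 + 7 = 7
  Event 4 (sale 24): sell min(24,7)=7. stock: 7 - 7 = 0. total_sold = 44
  Event 5 (restock 15): 0 + 15 = 15
  Event 6 (sale 22): sell min(22,15)=15. stock: 15 - 15 = 0. total_sold = 59
  Event 7 (sale 24): sell min(24,0)=0. stock: 0 - 0 = 0. total_sold = 59
  Event 8 (adjust -8): 0 + -8 = 0 (clamped to 0)
  Event 9 (sale 18): sell min(18,0)=0. stock: 0 - 0 = 0. total_sold = 59
  Event 10 (restock 37): 0 + 37 = 37
Final: stock = 37, total_sold = 59

Checking against threshold 15:
  After event 1: stock=12 <= 15 -> ALERT
  After event 2: stock=0 <= 15 -> ALERT
  After event 3: stock=7 <= 15 -> ALERT
  After event 4: stock=0 <= 15 -> ALERT
  After event 5: stock=15 <= 15 -> ALERT
  After event 6: stock=0 <= 15 -> ALERT
  After event 7: stock=0 <= 15 -> ALERT
  After event 8: stock=0 <= 15 -> ALERT
  After event 9: stock=0 <= 15 -> ALERT
  After event 10: stock=37 > 15
Alert events: [1, 2, 3, 4, 5, 6, 7, 8, 9]. Count = 9

Answer: 9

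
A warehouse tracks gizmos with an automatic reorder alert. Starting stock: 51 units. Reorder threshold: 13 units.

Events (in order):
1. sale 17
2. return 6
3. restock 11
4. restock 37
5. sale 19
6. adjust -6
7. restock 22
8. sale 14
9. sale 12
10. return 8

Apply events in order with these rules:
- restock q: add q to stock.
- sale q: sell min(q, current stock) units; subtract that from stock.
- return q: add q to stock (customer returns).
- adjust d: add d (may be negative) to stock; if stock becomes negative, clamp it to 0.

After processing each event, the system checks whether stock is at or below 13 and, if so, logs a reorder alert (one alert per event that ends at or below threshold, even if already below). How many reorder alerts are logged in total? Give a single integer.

Processing events:
Start: stock = 51
  Event 1 (sale 17): sell min(17,51)=17. stock: 51 - 17 = 34. total_sold = 17
  Event 2 (return 6): 34 + 6 = 40
  Event 3 (restock 11): 40 + 11 = 51
  Event 4 (restock 37): 51 + 37 = 88
  Event 5 (sale 19): sell min(19,88)=19. stock: 88 - 19 = 69. total_sold = 36
  Event 6 (adjust -6): 69 + -6 = 63
  Event 7 (restock 22): 63 + 22 = 85
  Event 8 (sale 14): sell min(14,85)=14. stock: 85 - 14 = 71. total_sold = 50
  Event 9 (sale 12): sell min(12,71)=12. stock: 71 - 12 = 59. total_sold = 62
  Event 10 (return 8): 59 + 8 = 67
Final: stock = 67, total_sold = 62

Checking against threshold 13:
  After event 1: stock=34 > 13
  After event 2: stock=40 > 13
  After event 3: stock=51 > 13
  After event 4: stock=88 > 13
  After event 5: stock=69 > 13
  After event 6: stock=63 > 13
  After event 7: stock=85 > 13
  After event 8: stock=71 > 13
  After event 9: stock=59 > 13
  After event 10: stock=67 > 13
Alert events: []. Count = 0

Answer: 0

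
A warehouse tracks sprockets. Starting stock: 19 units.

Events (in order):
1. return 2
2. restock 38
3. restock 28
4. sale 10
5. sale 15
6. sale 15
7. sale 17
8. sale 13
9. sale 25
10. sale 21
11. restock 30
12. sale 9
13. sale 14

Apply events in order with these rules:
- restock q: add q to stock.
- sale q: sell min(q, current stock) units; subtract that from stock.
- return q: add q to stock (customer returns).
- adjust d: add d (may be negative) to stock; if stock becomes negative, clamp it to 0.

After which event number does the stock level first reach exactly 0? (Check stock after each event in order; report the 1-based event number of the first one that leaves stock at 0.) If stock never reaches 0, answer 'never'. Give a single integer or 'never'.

Processing events:
Start: stock = 19
  Event 1 (return 2): 19 + 2 = 21
  Event 2 (restock 38): 21 + 38 = 59
  Event 3 (restock 28): 59 + 28 = 87
  Event 4 (sale 10): sell min(10,87)=10. stock: 87 - 10 = 77. total_sold = 10
  Event 5 (sale 15): sell min(15,77)=15. stock: 77 - 15 = 62. total_sold = 25
  Event 6 (sale 15): sell min(15,62)=15. stock: 62 - 15 = 47. total_sold = 40
  Event 7 (sale 17): sell min(17,47)=17. stock: 47 - 17 = 30. total_sold = 57
  Event 8 (sale 13): sell min(13,30)=13. stock: 30 - 13 = 17. total_sold = 70
  Event 9 (sale 25): sell min(25,17)=17. stock: 17 - 17 = 0. total_sold = 87
  Event 10 (sale 21): sell min(21,0)=0. stock: 0 - 0 = 0. total_sold = 87
  Event 11 (restock 30): 0 + 30 = 30
  Event 12 (sale 9): sell min(9,30)=9. stock: 30 - 9 = 21. total_sold = 96
  Event 13 (sale 14): sell min(14,21)=14. stock: 21 - 14 = 7. total_sold = 110
Final: stock = 7, total_sold = 110

First zero at event 9.

Answer: 9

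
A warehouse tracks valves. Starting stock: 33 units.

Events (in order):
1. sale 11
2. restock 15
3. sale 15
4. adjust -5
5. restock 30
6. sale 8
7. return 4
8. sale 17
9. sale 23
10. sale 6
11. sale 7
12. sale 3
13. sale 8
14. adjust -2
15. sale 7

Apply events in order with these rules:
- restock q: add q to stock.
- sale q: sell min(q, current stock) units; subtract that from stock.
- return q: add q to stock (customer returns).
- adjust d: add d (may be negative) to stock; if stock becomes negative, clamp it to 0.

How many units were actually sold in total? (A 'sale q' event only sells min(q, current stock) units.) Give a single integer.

Answer: 77

Derivation:
Processing events:
Start: stock = 33
  Event 1 (sale 11): sell min(11,33)=11. stock: 33 - 11 = 22. total_sold = 11
  Event 2 (restock 15): 22 + 15 = 37
  Event 3 (sale 15): sell min(15,37)=15. stock: 37 - 15 = 22. total_sold = 26
  Event 4 (adjust -5): 22 + -5 = 17
  Event 5 (restock 30): 17 + 30 = 47
  Event 6 (sale 8): sell min(8,47)=8. stock: 47 - 8 = 39. total_sold = 34
  Event 7 (return 4): 39 + 4 = 43
  Event 8 (sale 17): sell min(17,43)=17. stock: 43 - 17 = 26. total_sold = 51
  Event 9 (sale 23): sell min(23,26)=23. stock: 26 - 23 = 3. total_sold = 74
  Event 10 (sale 6): sell min(6,3)=3. stock: 3 - 3 = 0. total_sold = 77
  Event 11 (sale 7): sell min(7,0)=0. stock: 0 - 0 = 0. total_sold = 77
  Event 12 (sale 3): sell min(3,0)=0. stock: 0 - 0 = 0. total_sold = 77
  Event 13 (sale 8): sell min(8,0)=0. stock: 0 - 0 = 0. total_sold = 77
  Event 14 (adjust -2): 0 + -2 = 0 (clamped to 0)
  Event 15 (sale 7): sell min(7,0)=0. stock: 0 - 0 = 0. total_sold = 77
Final: stock = 0, total_sold = 77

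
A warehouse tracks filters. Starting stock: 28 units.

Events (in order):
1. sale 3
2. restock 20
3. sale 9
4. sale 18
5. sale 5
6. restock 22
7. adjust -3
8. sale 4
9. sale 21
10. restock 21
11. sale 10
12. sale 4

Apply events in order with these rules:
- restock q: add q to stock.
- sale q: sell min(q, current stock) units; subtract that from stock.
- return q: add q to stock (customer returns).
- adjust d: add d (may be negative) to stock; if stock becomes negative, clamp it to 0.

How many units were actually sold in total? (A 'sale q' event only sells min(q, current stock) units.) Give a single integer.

Answer: 74

Derivation:
Processing events:
Start: stock = 28
  Event 1 (sale 3): sell min(3,28)=3. stock: 28 - 3 = 25. total_sold = 3
  Event 2 (restock 20): 25 + 20 = 45
  Event 3 (sale 9): sell min(9,45)=9. stock: 45 - 9 = 36. total_sold = 12
  Event 4 (sale 18): sell min(18,36)=18. stock: 36 - 18 = 18. total_sold = 30
  Event 5 (sale 5): sell min(5,18)=5. stock: 18 - 5 = 13. total_sold = 35
  Event 6 (restock 22): 13 + 22 = 35
  Event 7 (adjust -3): 35 + -3 = 32
  Event 8 (sale 4): sell min(4,32)=4. stock: 32 - 4 = 28. total_sold = 39
  Event 9 (sale 21): sell min(21,28)=21. stock: 28 - 21 = 7. total_sold = 60
  Event 10 (restock 21): 7 + 21 = 28
  Event 11 (sale 10): sell min(10,28)=10. stock: 28 - 10 = 18. total_sold = 70
  Event 12 (sale 4): sell min(4,18)=4. stock: 18 - 4 = 14. total_sold = 74
Final: stock = 14, total_sold = 74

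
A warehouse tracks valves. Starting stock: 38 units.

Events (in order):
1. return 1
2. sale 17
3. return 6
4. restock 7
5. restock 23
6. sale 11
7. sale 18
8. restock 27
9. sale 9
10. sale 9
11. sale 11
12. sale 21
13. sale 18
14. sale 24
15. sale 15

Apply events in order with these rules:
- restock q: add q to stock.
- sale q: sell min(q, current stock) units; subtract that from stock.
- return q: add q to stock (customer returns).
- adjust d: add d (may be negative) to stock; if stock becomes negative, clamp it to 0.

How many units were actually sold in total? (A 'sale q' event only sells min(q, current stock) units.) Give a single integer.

Answer: 102

Derivation:
Processing events:
Start: stock = 38
  Event 1 (return 1): 38 + 1 = 39
  Event 2 (sale 17): sell min(17,39)=17. stock: 39 - 17 = 22. total_sold = 17
  Event 3 (return 6): 22 + 6 = 28
  Event 4 (restock 7): 28 + 7 = 35
  Event 5 (restock 23): 35 + 23 = 58
  Event 6 (sale 11): sell min(11,58)=11. stock: 58 - 11 = 47. total_sold = 28
  Event 7 (sale 18): sell min(18,47)=18. stock: 47 - 18 = 29. total_sold = 46
  Event 8 (restock 27): 29 + 27 = 56
  Event 9 (sale 9): sell min(9,56)=9. stock: 56 - 9 = 47. total_sold = 55
  Event 10 (sale 9): sell min(9,47)=9. stock: 47 - 9 = 38. total_sold = 64
  Event 11 (sale 11): sell min(11,38)=11. stock: 38 - 11 = 27. total_sold = 75
  Event 12 (sale 21): sell min(21,27)=21. stock: 27 - 21 = 6. total_sold = 96
  Event 13 (sale 18): sell min(18,6)=6. stock: 6 - 6 = 0. total_sold = 102
  Event 14 (sale 24): sell min(24,0)=0. stock: 0 - 0 = 0. total_sold = 102
  Event 15 (sale 15): sell min(15,0)=0. stock: 0 - 0 = 0. total_sold = 102
Final: stock = 0, total_sold = 102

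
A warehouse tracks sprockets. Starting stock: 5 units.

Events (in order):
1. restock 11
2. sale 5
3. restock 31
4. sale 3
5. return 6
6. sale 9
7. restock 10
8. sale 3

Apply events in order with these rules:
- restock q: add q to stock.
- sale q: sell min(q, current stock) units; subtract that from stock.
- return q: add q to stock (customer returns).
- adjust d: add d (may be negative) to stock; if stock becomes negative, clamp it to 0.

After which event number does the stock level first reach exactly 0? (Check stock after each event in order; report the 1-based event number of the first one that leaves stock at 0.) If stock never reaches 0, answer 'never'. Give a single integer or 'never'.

Answer: never

Derivation:
Processing events:
Start: stock = 5
  Event 1 (restock 11): 5 + 11 = 16
  Event 2 (sale 5): sell min(5,16)=5. stock: 16 - 5 = 11. total_sold = 5
  Event 3 (restock 31): 11 + 31 = 42
  Event 4 (sale 3): sell min(3,42)=3. stock: 42 - 3 = 39. total_sold = 8
  Event 5 (return 6): 39 + 6 = 45
  Event 6 (sale 9): sell min(9,45)=9. stock: 45 - 9 = 36. total_sold = 17
  Event 7 (restock 10): 36 + 10 = 46
  Event 8 (sale 3): sell min(3,46)=3. stock: 46 - 3 = 43. total_sold = 20
Final: stock = 43, total_sold = 20

Stock never reaches 0.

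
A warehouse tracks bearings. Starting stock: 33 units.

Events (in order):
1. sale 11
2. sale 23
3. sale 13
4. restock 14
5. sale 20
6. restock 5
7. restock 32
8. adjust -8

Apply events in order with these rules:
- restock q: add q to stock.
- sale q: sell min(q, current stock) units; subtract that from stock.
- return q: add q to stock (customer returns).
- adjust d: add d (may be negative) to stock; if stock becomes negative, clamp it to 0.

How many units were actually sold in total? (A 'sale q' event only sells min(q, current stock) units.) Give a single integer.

Processing events:
Start: stock = 33
  Event 1 (sale 11): sell min(11,33)=11. stock: 33 - 11 = 22. total_sold = 11
  Event 2 (sale 23): sell min(23,22)=22. stock: 22 - 22 = 0. total_sold = 33
  Event 3 (sale 13): sell min(13,0)=0. stock: 0 - 0 = 0. total_sold = 33
  Event 4 (restock 14): 0 + 14 = 14
  Event 5 (sale 20): sell min(20,14)=14. stock: 14 - 14 = 0. total_sold = 47
  Event 6 (restock 5): 0 + 5 = 5
  Event 7 (restock 32): 5 + 32 = 37
  Event 8 (adjust -8): 37 + -8 = 29
Final: stock = 29, total_sold = 47

Answer: 47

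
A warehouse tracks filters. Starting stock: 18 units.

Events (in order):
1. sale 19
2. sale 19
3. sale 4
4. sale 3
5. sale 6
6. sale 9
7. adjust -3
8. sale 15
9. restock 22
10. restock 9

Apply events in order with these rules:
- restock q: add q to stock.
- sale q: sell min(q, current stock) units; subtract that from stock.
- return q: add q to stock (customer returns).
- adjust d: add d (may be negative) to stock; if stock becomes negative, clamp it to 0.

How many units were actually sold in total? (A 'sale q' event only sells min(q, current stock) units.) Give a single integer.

Answer: 18

Derivation:
Processing events:
Start: stock = 18
  Event 1 (sale 19): sell min(19,18)=18. stock: 18 - 18 = 0. total_sold = 18
  Event 2 (sale 19): sell min(19,0)=0. stock: 0 - 0 = 0. total_sold = 18
  Event 3 (sale 4): sell min(4,0)=0. stock: 0 - 0 = 0. total_sold = 18
  Event 4 (sale 3): sell min(3,0)=0. stock: 0 - 0 = 0. total_sold = 18
  Event 5 (sale 6): sell min(6,0)=0. stock: 0 - 0 = 0. total_sold = 18
  Event 6 (sale 9): sell min(9,0)=0. stock: 0 - 0 = 0. total_sold = 18
  Event 7 (adjust -3): 0 + -3 = 0 (clamped to 0)
  Event 8 (sale 15): sell min(15,0)=0. stock: 0 - 0 = 0. total_sold = 18
  Event 9 (restock 22): 0 + 22 = 22
  Event 10 (restock 9): 22 + 9 = 31
Final: stock = 31, total_sold = 18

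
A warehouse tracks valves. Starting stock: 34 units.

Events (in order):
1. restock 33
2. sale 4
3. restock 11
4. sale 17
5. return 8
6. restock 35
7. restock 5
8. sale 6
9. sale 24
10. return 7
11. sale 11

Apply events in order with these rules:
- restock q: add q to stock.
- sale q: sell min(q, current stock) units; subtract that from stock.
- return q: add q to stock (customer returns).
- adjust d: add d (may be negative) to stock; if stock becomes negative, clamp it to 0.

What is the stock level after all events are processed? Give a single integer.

Answer: 71

Derivation:
Processing events:
Start: stock = 34
  Event 1 (restock 33): 34 + 33 = 67
  Event 2 (sale 4): sell min(4,67)=4. stock: 67 - 4 = 63. total_sold = 4
  Event 3 (restock 11): 63 + 11 = 74
  Event 4 (sale 17): sell min(17,74)=17. stock: 74 - 17 = 57. total_sold = 21
  Event 5 (return 8): 57 + 8 = 65
  Event 6 (restock 35): 65 + 35 = 100
  Event 7 (restock 5): 100 + 5 = 105
  Event 8 (sale 6): sell min(6,105)=6. stock: 105 - 6 = 99. total_sold = 27
  Event 9 (sale 24): sell min(24,99)=24. stock: 99 - 24 = 75. total_sold = 51
  Event 10 (return 7): 75 + 7 = 82
  Event 11 (sale 11): sell min(11,82)=11. stock: 82 - 11 = 71. total_sold = 62
Final: stock = 71, total_sold = 62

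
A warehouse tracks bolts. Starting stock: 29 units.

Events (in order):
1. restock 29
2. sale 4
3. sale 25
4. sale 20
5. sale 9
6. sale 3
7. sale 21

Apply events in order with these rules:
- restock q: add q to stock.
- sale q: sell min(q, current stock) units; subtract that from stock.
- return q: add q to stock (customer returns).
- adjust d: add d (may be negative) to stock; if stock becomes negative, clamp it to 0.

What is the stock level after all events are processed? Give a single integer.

Processing events:
Start: stock = 29
  Event 1 (restock 29): 29 + 29 = 58
  Event 2 (sale 4): sell min(4,58)=4. stock: 58 - 4 = 54. total_sold = 4
  Event 3 (sale 25): sell min(25,54)=25. stock: 54 - 25 = 29. total_sold = 29
  Event 4 (sale 20): sell min(20,29)=20. stock: 29 - 20 = 9. total_sold = 49
  Event 5 (sale 9): sell min(9,9)=9. stock: 9 - 9 = 0. total_sold = 58
  Event 6 (sale 3): sell min(3,0)=0. stock: 0 - 0 = 0. total_sold = 58
  Event 7 (sale 21): sell min(21,0)=0. stock: 0 - 0 = 0. total_sold = 58
Final: stock = 0, total_sold = 58

Answer: 0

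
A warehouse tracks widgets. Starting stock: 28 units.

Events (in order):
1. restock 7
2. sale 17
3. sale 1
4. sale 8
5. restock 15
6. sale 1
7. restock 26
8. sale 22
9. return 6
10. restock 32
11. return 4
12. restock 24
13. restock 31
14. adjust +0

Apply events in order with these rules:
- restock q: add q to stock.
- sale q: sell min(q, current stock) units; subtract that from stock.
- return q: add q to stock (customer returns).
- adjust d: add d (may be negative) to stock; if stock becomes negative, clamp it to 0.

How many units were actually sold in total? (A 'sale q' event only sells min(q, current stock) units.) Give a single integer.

Processing events:
Start: stock = 28
  Event 1 (restock 7): 28 + 7 = 35
  Event 2 (sale 17): sell min(17,35)=17. stock: 35 - 17 = 18. total_sold = 17
  Event 3 (sale 1): sell min(1,18)=1. stock: 18 - 1 = 17. total_sold = 18
  Event 4 (sale 8): sell min(8,17)=8. stock: 17 - 8 = 9. total_sold = 26
  Event 5 (restock 15): 9 + 15 = 24
  Event 6 (sale 1): sell min(1,24)=1. stock: 24 - 1 = 23. total_sold = 27
  Event 7 (restock 26): 23 + 26 = 49
  Event 8 (sale 22): sell min(22,49)=22. stock: 49 - 22 = 27. total_sold = 49
  Event 9 (return 6): 27 + 6 = 33
  Event 10 (restock 32): 33 + 32 = 65
  Event 11 (return 4): 65 + 4 = 69
  Event 12 (restock 24): 69 + 24 = 93
  Event 13 (restock 31): 93 + 31 = 124
  Event 14 (adjust +0): 124 + 0 = 124
Final: stock = 124, total_sold = 49

Answer: 49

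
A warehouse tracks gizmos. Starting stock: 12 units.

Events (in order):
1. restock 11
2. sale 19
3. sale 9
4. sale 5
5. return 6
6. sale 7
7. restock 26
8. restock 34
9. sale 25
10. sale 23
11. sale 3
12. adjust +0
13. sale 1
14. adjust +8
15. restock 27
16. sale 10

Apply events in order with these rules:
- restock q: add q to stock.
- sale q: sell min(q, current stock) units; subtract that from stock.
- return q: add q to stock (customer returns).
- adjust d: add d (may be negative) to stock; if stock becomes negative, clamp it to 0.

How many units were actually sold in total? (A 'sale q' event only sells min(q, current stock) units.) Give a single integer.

Answer: 91

Derivation:
Processing events:
Start: stock = 12
  Event 1 (restock 11): 12 + 11 = 23
  Event 2 (sale 19): sell min(19,23)=19. stock: 23 - 19 = 4. total_sold = 19
  Event 3 (sale 9): sell min(9,4)=4. stock: 4 - 4 = 0. total_sold = 23
  Event 4 (sale 5): sell min(5,0)=0. stock: 0 - 0 = 0. total_sold = 23
  Event 5 (return 6): 0 + 6 = 6
  Event 6 (sale 7): sell min(7,6)=6. stock: 6 - 6 = 0. total_sold = 29
  Event 7 (restock 26): 0 + 26 = 26
  Event 8 (restock 34): 26 + 34 = 60
  Event 9 (sale 25): sell min(25,60)=25. stock: 60 - 25 = 35. total_sold = 54
  Event 10 (sale 23): sell min(23,35)=23. stock: 35 - 23 = 12. total_sold = 77
  Event 11 (sale 3): sell min(3,12)=3. stock: 12 - 3 = 9. total_sold = 80
  Event 12 (adjust +0): 9 + 0 = 9
  Event 13 (sale 1): sell min(1,9)=1. stock: 9 - 1 = 8. total_sold = 81
  Event 14 (adjust +8): 8 + 8 = 16
  Event 15 (restock 27): 16 + 27 = 43
  Event 16 (sale 10): sell min(10,43)=10. stock: 43 - 10 = 33. total_sold = 91
Final: stock = 33, total_sold = 91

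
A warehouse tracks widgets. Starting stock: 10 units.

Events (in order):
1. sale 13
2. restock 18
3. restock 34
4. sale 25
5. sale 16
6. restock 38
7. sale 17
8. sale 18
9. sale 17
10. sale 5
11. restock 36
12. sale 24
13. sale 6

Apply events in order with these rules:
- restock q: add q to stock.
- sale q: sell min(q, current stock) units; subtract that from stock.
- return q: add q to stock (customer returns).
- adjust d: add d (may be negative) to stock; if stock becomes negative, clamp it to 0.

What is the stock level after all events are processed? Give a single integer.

Processing events:
Start: stock = 10
  Event 1 (sale 13): sell min(13,10)=10. stock: 10 - 10 = 0. total_sold = 10
  Event 2 (restock 18): 0 + 18 = 18
  Event 3 (restock 34): 18 + 34 = 52
  Event 4 (sale 25): sell min(25,52)=25. stock: 52 - 25 = 27. total_sold = 35
  Event 5 (sale 16): sell min(16,27)=16. stock: 27 - 16 = 11. total_sold = 51
  Event 6 (restock 38): 11 + 38 = 49
  Event 7 (sale 17): sell min(17,49)=17. stock: 49 - 17 = 32. total_sold = 68
  Event 8 (sale 18): sell min(18,32)=18. stock: 32 - 18 = 14. total_sold = 86
  Event 9 (sale 17): sell min(17,14)=14. stock: 14 - 14 = 0. total_sold = 100
  Event 10 (sale 5): sell min(5,0)=0. stock: 0 - 0 = 0. total_sold = 100
  Event 11 (restock 36): 0 + 36 = 36
  Event 12 (sale 24): sell min(24,36)=24. stock: 36 - 24 = 12. total_sold = 124
  Event 13 (sale 6): sell min(6,12)=6. stock: 12 - 6 = 6. total_sold = 130
Final: stock = 6, total_sold = 130

Answer: 6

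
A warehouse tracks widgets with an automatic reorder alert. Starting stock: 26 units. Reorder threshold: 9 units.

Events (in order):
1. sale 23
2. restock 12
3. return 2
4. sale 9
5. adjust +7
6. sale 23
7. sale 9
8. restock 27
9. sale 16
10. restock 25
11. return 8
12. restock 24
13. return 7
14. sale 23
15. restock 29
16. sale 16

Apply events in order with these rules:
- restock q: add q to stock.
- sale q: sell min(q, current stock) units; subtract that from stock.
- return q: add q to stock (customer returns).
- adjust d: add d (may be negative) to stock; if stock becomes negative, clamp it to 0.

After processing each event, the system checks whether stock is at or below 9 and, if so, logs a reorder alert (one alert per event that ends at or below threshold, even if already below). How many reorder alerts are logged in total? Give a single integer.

Processing events:
Start: stock = 26
  Event 1 (sale 23): sell min(23,26)=23. stock: 26 - 23 = 3. total_sold = 23
  Event 2 (restock 12): 3 + 12 = 15
  Event 3 (return 2): 15 + 2 = 17
  Event 4 (sale 9): sell min(9,17)=9. stock: 17 - 9 = 8. total_sold = 32
  Event 5 (adjust +7): 8 + 7 = 15
  Event 6 (sale 23): sell min(23,15)=15. stock: 15 - 15 = 0. total_sold = 47
  Event 7 (sale 9): sell min(9,0)=0. stock: 0 - 0 = 0. total_sold = 47
  Event 8 (restock 27): 0 + 27 = 27
  Event 9 (sale 16): sell min(16,27)=16. stock: 27 - 16 = 11. total_sold = 63
  Event 10 (restock 25): 11 + 25 = 36
  Event 11 (return 8): 36 + 8 = 44
  Event 12 (restock 24): 44 + 24 = 68
  Event 13 (return 7): 68 + 7 = 75
  Event 14 (sale 23): sell min(23,75)=23. stock: 75 - 23 = 52. total_sold = 86
  Event 15 (restock 29): 52 + 29 = 81
  Event 16 (sale 16): sell min(16,81)=16. stock: 81 - 16 = 65. total_sold = 102
Final: stock = 65, total_sold = 102

Checking against threshold 9:
  After event 1: stock=3 <= 9 -> ALERT
  After event 2: stock=15 > 9
  After event 3: stock=17 > 9
  After event 4: stock=8 <= 9 -> ALERT
  After event 5: stock=15 > 9
  After event 6: stock=0 <= 9 -> ALERT
  After event 7: stock=0 <= 9 -> ALERT
  After event 8: stock=27 > 9
  After event 9: stock=11 > 9
  After event 10: stock=36 > 9
  After event 11: stock=44 > 9
  After event 12: stock=68 > 9
  After event 13: stock=75 > 9
  After event 14: stock=52 > 9
  After event 15: stock=81 > 9
  After event 16: stock=65 > 9
Alert events: [1, 4, 6, 7]. Count = 4

Answer: 4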